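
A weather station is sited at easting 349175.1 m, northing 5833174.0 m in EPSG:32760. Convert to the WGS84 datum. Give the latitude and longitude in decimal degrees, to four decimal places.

Zone 60S: λ₀ = 177°, k₀ = 0.9996, false easting 500000 m, false northing 10000000 m.
Meridian distance M = (N − FN)/k₀ = -4168493.4 m.
Inverse transverse Mercator on WGS84 gives φ = -37.63619972°, λ = 175.29059969°.

lat -37.6362°, lon 175.2906°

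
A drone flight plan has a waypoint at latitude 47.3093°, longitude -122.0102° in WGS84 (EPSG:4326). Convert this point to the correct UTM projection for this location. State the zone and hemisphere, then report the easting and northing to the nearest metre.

Zone 10N: E 574814 m, N 5240011 m

Longitude -122.0102° lies in the 6° band [-126°, -120°), giving zone 10; latitude is north of the equator, so 10N.
Zone 10 central meridian λ₀ = 6×10 − 183 = -123°; Δλ = +0.9898°.
Transverse Mercator on WGS84 with k₀ = 0.9996 gives E = 574814.458 m, N = 5240011.440 m.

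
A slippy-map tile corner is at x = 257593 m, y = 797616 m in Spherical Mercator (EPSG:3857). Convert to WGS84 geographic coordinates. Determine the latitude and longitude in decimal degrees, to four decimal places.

lat 7.1465°, lon 2.3140°

R = 6378137 m. λ = x/R = 2.31399729°.
φ = 2·arctan(exp(y/R)) − 90° = 2·arctan(1.13321) − 90° = 7.14650366°.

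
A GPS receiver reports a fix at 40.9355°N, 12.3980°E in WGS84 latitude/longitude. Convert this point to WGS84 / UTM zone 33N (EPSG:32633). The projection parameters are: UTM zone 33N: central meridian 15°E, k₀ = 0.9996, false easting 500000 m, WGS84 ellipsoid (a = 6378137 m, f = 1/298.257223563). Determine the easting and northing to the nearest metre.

Zone 33 central meridian λ₀ = 6×33 − 183 = 15°; Δλ = -2.6020°.
Transverse Mercator on WGS84 with k₀ = 0.9996 gives E = 280943.836 m, N = 4534857.241 m.

E 280944 m, N 4534857 m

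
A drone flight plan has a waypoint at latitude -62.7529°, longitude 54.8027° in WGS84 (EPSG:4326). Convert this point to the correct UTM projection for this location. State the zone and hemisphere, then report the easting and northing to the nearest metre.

Longitude 54.8027° lies in the 6° band [54°, 60°), giving zone 40; latitude is south of the equator, so 40S.
Zone 40 central meridian λ₀ = 6×40 − 183 = 57°; Δλ = -2.1973°.
Transverse Mercator on WGS84 with k₀ = 0.9996 gives E = 387777.424 m, N = 3040028.021 m.

Zone 40S: E 387777 m, N 3040028 m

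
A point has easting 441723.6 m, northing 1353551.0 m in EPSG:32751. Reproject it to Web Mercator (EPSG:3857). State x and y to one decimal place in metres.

Unproject from UTM 51S (λ₀ = 123°) → φ = -77.88209999°, λ = 120.51249788°.
Web Mercator (R = 6378137 m): x = 13415389.898 m, y = -14305862.1499 m.

x 13415389.9 m, y -14305862.1 m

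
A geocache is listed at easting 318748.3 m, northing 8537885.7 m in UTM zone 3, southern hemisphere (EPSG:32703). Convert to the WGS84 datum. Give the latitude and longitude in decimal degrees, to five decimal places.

Zone 3S: λ₀ = -165°, k₀ = 0.9996, false easting 500000 m, false northing 10000000 m.
Meridian distance M = (N − FN)/k₀ = -1462699.4 m.
Inverse transverse Mercator on WGS84 gives φ = -13.22039967°, λ = -166.67270021°.

lat -13.22040°, lon -166.67270°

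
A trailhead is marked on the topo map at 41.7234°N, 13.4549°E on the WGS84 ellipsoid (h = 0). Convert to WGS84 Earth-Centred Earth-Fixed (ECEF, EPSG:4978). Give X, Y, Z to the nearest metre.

WGS84: a = 6378137 m, e² = 0.006694380; N(φ) = a/√(1−e²sin²φ) = 6387614.274 m.
X = (N+h)·cosφ·cosλ = 4636649.082 m; Y = (N+h)·cosφ·sinλ = 1109301.617 m; Z = (N(1−e²)+h)·sinφ = 4222723.314 m.

X 4636649 m, Y 1109302 m, Z 4222723 m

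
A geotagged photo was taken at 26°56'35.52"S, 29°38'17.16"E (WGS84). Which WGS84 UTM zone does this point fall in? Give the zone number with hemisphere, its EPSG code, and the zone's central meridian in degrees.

Zone 35S (EPSG:32735), central meridian 27°

UTM zone = ⌊(λ + 180)/6⌋ + 1; 29.6381° ∈ [24°, 30°) → zone 35.
Hemisphere: S (φ < 0).
Central meridian λ₀ = 6×35 − 183 = 27°.
EPSG code: 32735.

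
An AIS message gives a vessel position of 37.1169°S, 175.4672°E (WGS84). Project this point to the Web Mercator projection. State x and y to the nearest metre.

Web Mercator is spherical with R = a = 6378137 m.
x = R·λ = 6378137 × 3.062480369 = 19532919.355 m.
y = R·ln tan(π/4 + φ/2) = 6378137 × -0.698544683 = -4455413.690 m.

x 19532919 m, y -4455414 m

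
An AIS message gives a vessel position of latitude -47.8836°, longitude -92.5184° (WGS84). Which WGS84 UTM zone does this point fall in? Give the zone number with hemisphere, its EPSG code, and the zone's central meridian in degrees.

UTM zone = ⌊(λ + 180)/6⌋ + 1; -92.5184° ∈ [-96°, -90°) → zone 15.
Hemisphere: S (φ < 0).
Central meridian λ₀ = 6×15 − 183 = -93°.
EPSG code: 32715.

Zone 15S (EPSG:32715), central meridian -93°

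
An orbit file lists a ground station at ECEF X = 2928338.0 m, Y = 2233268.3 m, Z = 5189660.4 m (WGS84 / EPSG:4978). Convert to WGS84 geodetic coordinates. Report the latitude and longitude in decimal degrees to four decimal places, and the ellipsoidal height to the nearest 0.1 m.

λ = atan2(Y, X) = 37.33059998°; p = √(X²+Y²) = 3682750.4 m.
Bowring's method on WGS84 (a = 6378137 m, b = 6356752.314 m) gives φ = 54.82069959°, h = -304.568 m.

lat 54.8207°, lon 37.3306°, h -304.6 m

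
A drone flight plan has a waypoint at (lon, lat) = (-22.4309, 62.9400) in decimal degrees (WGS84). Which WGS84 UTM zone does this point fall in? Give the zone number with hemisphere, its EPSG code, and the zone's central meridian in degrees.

UTM zone = ⌊(λ + 180)/6⌋ + 1; -22.4309° ∈ [-24°, -18°) → zone 27.
Hemisphere: N (φ ≥ 0).
Central meridian λ₀ = 6×27 − 183 = -21°.
EPSG code: 32627.

Zone 27N (EPSG:32627), central meridian -21°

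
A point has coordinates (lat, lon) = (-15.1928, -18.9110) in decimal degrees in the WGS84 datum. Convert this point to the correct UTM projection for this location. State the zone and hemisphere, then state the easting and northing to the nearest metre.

Zone 27S: E 724424 m, N 8319277 m

Longitude -18.9110° lies in the 6° band [-24°, -18°), giving zone 27; latitude is south of the equator, so 27S.
Zone 27 central meridian λ₀ = 6×27 − 183 = -21°; Δλ = +2.0890°.
Transverse Mercator on WGS84 with k₀ = 0.9996 gives E = 724423.793 m, N = 8319276.763 m.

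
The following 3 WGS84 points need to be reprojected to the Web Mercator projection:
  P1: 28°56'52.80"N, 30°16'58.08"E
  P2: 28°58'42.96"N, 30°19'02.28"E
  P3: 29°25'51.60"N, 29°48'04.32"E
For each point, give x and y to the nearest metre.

P1: x 3371066 m, y 3369029 m; P2: x 3374906 m, y 3372923 m; P3: x 3317454 m, y 3430618 m

Web Mercator: x = R·λ, y = R·ln tan(π/4+φ/2), R = 6378137 m.
P1 (28.9480°, 30.2828°) → (3371065.876, 3369029.263) m.
P2 (28.9786°, 30.3173°) → (3374906.398, 3372922.576) m.
P3 (29.4310°, 29.8012°) → (3317454.409, 3430617.885) m.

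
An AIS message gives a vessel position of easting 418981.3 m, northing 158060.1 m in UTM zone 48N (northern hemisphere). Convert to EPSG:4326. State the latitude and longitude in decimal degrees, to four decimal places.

Zone 48N: λ₀ = 105°, k₀ = 0.9996, false easting 500000 m.
Meridian distance M = (N − FN)/k₀ = 158123.3 m.
Inverse transverse Mercator on WGS84 gives φ = 1.42990007°, λ = 104.27169984°.

lat 1.4299°, lon 104.2717°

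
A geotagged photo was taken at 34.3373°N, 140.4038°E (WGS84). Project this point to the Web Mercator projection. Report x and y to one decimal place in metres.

x 15629679.5 m, y 4074183.6 m

Web Mercator is spherical with R = a = 6378137 m.
x = R·λ = 6378137 × 2.450508592 = 15629679.521 m.
y = R·ln tan(π/4 + φ/2) = 6378137 × 0.638773297 = 4074183.599 m.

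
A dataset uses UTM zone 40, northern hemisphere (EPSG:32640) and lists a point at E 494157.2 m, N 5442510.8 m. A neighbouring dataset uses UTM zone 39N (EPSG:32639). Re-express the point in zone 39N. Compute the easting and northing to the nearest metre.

UTM 40N → geographic: φ = 49.13539980°, λ = 56.91990025°.
UTM 39N (λ₀ = 51°) forward: E = 931710.640 m, N = 5459402.214 m.

E 931711 m, N 5459402 m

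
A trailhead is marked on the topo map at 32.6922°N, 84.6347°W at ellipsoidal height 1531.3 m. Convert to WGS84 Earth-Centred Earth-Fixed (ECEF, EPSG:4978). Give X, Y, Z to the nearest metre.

X 502524 m, Y -5350732 m, Z 3426107 m

WGS84: a = 6378137 m, e² = 0.006694380; N(φ) = a/√(1−e²sin²φ) = 6384374.358 m.
X = (N+h)·cosφ·cosλ = 502523.777 m; Y = (N+h)·cosφ·sinλ = -5350732.160 m; Z = (N(1−e²)+h)·sinφ = 3426107.454 m.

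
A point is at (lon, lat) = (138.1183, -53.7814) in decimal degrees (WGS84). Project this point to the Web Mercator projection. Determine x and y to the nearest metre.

Web Mercator is spherical with R = a = 6378137 m.
x = R·λ = 6378137 × 2.410619092 = 15375258.825 m.
y = R·ln tan(π/4 + φ/2) = 6378137 × -1.117703225 = -7128864.294 m.

x 15375259 m, y -7128864 m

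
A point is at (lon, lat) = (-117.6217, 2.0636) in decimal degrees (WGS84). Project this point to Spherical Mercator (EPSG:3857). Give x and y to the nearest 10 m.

Web Mercator is spherical with R = a = 6378137 m.
x = R·λ = 6378137 × -2.052885937 = -13093587.750 m.
y = R·ln tan(π/4 + φ/2) = 6378137 × 0.036024404 = 229768.582 m.

x -13093590 m, y 229770 m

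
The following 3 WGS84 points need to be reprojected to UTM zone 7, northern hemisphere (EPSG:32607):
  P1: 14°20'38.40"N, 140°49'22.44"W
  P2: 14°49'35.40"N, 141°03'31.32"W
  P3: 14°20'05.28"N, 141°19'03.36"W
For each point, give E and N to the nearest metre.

P1: E 519096 m, N 1585779 m; P2: E 493684 m, N 1639137 m; P3: E 465752 m, N 1584778 m

UTM zone 7N: λ₀ = -141°, k₀ = 0.9996.
P1 (14.3440°, -140.8229°) → (519096.402, 1585778.853) m.
P2 (14.8265°, -141.0587°) → (493684.251, 1639137.097) m.
P3 (14.3348°, -141.3176°) → (465752.210, 1584777.540) m.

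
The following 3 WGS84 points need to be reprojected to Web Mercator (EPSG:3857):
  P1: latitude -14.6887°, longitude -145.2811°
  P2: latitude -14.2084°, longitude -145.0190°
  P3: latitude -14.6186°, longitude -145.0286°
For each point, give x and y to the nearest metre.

P1: x -16172618 m, y -1653350 m; P2: x -16143441 m, y -1598137 m; P3: x -16144510 m, y -1645284 m

Web Mercator: x = R·λ, y = R·ln tan(π/4+φ/2), R = 6378137 m.
P1 (-14.6887°, -145.2811°) → (-16172618.074, -1653349.843) m.
P2 (-14.2084°, -145.0190°) → (-16143441.235, -1598136.636) m.
P3 (-14.6186°, -145.0286°) → (-16144509.902, -1645283.986) m.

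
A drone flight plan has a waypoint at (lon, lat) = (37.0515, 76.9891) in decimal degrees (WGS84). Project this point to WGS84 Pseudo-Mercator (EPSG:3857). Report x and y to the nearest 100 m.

x 4124600 m, y 13848700 m

Web Mercator is spherical with R = a = 6378137 m.
x = R·λ = 6378137 × 0.646670668 = 4124554.113 m.
y = R·ln tan(π/4 + φ/2) = 6378137 × 2.171276479 = 13848698.847 m.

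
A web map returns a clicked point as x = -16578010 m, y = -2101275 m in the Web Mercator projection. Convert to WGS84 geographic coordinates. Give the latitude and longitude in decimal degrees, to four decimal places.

R = 6378137 m. λ = x/R = -148.92279763°.
φ = 2·arctan(exp(y/R)) − 90° = 2·arctan(0.71932) − 90° = -18.54359829°.

lat -18.5436°, lon -148.9228°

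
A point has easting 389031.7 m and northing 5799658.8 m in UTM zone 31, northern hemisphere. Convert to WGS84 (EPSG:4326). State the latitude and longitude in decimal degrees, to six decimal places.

lat 52.336000°, lon 1.371300°

Zone 31N: λ₀ = 3°, k₀ = 0.9996, false easting 500000 m.
Meridian distance M = (N − FN)/k₀ = 5801979.6 m.
Inverse transverse Mercator on WGS84 gives φ = 52.33599971°, λ = 1.37130030°.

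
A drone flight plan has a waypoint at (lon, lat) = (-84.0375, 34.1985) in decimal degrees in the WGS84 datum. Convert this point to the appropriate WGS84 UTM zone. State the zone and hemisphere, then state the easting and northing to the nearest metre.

Zone 16N: E 772988 m, N 3788134 m

Longitude -84.0375° lies in the 6° band [-90°, -84°), giving zone 16; latitude is north of the equator, so 16N.
Zone 16 central meridian λ₀ = 6×16 − 183 = -87°; Δλ = +2.9625°.
Transverse Mercator on WGS84 with k₀ = 0.9996 gives E = 772987.584 m, N = 3788134.464 m.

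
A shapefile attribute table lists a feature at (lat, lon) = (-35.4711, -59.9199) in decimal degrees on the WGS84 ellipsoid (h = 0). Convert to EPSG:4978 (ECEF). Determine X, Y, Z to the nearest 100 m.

X 2606400 m, Y -4499900 m, Z -3680600 m

WGS84: a = 6378137 m, e² = 0.006694380; N(φ) = a/√(1−e²sin²φ) = 6385338.165 m.
X = (N+h)·cosφ·cosλ = 2606429.753 m; Y = (N+h)·cosφ·sinλ = -4499928.710 m; Z = (N(1−e²)+h)·sinφ = -3680557.096 m.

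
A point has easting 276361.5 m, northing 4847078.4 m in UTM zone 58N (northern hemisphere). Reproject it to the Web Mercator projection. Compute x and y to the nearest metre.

x 18058537 m, y 5425757 m

Unproject from UTM 58N (λ₀ = 165°) → φ = 43.74300018°, λ = 162.22259972°.
Web Mercator (R = 6378137 m): x = 18058537.196 m, y = 5425756.626 m.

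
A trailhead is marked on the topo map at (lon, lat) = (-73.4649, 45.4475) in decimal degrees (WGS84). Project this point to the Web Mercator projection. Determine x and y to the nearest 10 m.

x -8178080 m, y 5692250 m

Web Mercator is spherical with R = a = 6378137 m.
x = R·λ = 6378137 × -1.282204390 = -8178075.259 m.
y = R·ln tan(π/4 + φ/2) = 6378137 × 0.892462562 = 5692248.485 m.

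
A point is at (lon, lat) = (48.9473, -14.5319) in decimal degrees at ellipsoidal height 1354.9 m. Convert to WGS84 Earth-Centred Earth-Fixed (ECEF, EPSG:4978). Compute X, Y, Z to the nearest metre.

WGS84: a = 6378137 m, e² = 0.006694380; N(φ) = a/√(1−e²sin²φ) = 6379481.555 m.
X = (N+h)·cosφ·cosλ = 4056566.644 m; Y = (N+h)·cosφ·sinλ = 4657886.434 m; Z = (N(1−e²)+h)·sinφ = -1590357.130 m.

X 4056567 m, Y 4657886 m, Z -1590357 m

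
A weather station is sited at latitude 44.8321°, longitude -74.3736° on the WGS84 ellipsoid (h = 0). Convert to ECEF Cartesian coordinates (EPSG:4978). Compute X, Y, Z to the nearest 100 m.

X 1220400 m, Y -4363300 m, Z 4474100 m

WGS84: a = 6378137 m, e² = 0.006694380; N(φ) = a/√(1−e²sin²φ) = 6388775.415 m.
X = (N+h)·cosφ·cosλ = 1220423.175 m; Y = (N+h)·cosφ·sinλ = -4363301.627 m; Z = (N(1−e²)+h)·sinφ = 4474135.368 m.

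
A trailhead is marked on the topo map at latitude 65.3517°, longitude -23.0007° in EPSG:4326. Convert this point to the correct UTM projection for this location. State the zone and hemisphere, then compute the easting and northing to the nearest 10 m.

Zone 27N: E 406910 m, N 7249130 m

Longitude -23.0007° lies in the 6° band [-24°, -18°), giving zone 27; latitude is north of the equator, so 27N.
Zone 27 central meridian λ₀ = 6×27 − 183 = -21°; Δλ = -2.0007°.
Transverse Mercator on WGS84 with k₀ = 0.9996 gives E = 406908.254 m, N = 7249129.212 m.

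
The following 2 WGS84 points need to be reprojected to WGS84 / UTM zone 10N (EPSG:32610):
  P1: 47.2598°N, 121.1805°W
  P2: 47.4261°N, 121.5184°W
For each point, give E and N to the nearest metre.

UTM zone 10N: λ₀ = -123°, k₀ = 0.9996.
P1 (47.2598°, -121.1805°) → (637654.789, 5235640.924) m.
P2 (47.4261°, -121.5184°) → (611739.828, 5253580.847) m.

P1: E 637655 m, N 5235641 m; P2: E 611740 m, N 5253581 m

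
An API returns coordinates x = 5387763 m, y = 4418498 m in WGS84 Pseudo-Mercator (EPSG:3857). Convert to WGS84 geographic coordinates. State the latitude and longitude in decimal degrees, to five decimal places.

lat 36.85200°, lon 48.39910°

R = 6378137 m. λ = x/R = 48.39909850°.
φ = 2·arctan(exp(y/R)) − 90° = 2·arctan(1.99922) − 90° = 36.85200342°.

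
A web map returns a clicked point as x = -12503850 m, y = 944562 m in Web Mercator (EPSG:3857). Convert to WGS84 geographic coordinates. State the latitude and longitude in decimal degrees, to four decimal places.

R = 6378137 m. λ = x/R = -112.32399565°.
φ = 2·arctan(exp(y/R)) − 90° = 2·arctan(1.15962) − 90° = 8.45429812°.

lat 8.4543°, lon -112.3240°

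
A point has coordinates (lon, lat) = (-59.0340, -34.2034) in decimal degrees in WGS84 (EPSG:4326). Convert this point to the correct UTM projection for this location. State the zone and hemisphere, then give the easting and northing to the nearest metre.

Longitude -59.0340° lies in the 6° band [-60°, -54°), giving zone 21; latitude is south of the equator, so 21S.
Zone 21 central meridian λ₀ = 6×21 − 183 = -57°; Δλ = -2.0340°.
Transverse Mercator on WGS84 with k₀ = 0.9996 gives E = 312598.788 m, N = 6213420.729 m.

Zone 21S: E 312599 m, N 6213421 m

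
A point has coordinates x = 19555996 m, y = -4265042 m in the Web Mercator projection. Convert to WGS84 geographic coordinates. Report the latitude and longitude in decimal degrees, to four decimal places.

lat -35.7410°, lon 175.6745°

R = 6378137 m. λ = x/R = 175.67450103°.
φ = 2·arctan(exp(y/R)) − 90° = 2·arctan(0.51238) − 90° = -35.74100259°.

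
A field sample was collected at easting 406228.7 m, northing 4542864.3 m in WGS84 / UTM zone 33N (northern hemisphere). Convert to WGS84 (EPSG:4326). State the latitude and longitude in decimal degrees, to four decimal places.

Zone 33N: λ₀ = 15°, k₀ = 0.9996, false easting 500000 m.
Meridian distance M = (N − FN)/k₀ = 4544682.2 m.
Inverse transverse Mercator on WGS84 gives φ = 41.03160038°, λ = 13.88449961°.

lat 41.0316°, lon 13.8845°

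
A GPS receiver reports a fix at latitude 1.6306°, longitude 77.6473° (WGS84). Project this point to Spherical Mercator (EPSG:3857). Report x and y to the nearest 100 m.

Web Mercator is spherical with R = a = 6378137 m.
x = R·λ = 6378137 × 1.355201040 = 8643657.897 m.
y = R·ln tan(π/4 + φ/2) = 6378137 × 0.028463181 = 181542.070 m.

x 8643700 m, y 181500 m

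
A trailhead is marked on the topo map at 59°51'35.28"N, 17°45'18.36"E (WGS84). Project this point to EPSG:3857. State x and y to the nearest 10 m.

x 1976490 m, y 8368590 m

Web Mercator is spherical with R = a = 6378137 m.
x = R·λ = 6378137 × 0.309884954 = 1976488.691 m.
y = R·ln tan(π/4 + φ/2) = 6378137 × 1.312074330 = 8368589.834 m.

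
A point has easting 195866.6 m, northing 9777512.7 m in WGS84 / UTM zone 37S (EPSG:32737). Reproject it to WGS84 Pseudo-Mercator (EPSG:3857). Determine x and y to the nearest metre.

Unproject from UTM 37S (λ₀ = 39°) → φ = -2.01059969°, λ = 36.26619980°.
Web Mercator (R = 6378137 m): x = 4037134.894 m, y = -223864.883 m.

x 4037135 m, y -223865 m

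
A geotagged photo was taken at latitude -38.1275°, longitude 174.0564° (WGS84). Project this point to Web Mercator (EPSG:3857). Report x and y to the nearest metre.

Web Mercator is spherical with R = a = 6378137 m.
x = R·λ = 6378137 × 3.037857264 = 19375869.817 m.
y = R·ln tan(π/4 + φ/2) = 6378137 × -0.720814397 = -4597452.977 m.

x 19375870 m, y -4597453 m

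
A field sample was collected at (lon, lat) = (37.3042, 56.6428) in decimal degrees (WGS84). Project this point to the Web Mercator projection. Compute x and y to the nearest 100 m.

x 4152700 m, y 7687500 m

Web Mercator is spherical with R = a = 6378137 m.
x = R·λ = 6378137 × 0.651081115 = 4152684.548 m.
y = R·ln tan(π/4 + φ/2) = 6378137 × 1.205282646 = 7687457.841 m.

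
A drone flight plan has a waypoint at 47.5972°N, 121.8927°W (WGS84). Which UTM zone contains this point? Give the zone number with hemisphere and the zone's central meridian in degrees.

UTM zone = ⌊(λ + 180)/6⌋ + 1; -121.8927° ∈ [-126°, -120°) → zone 10.
Hemisphere: N (φ ≥ 0).
Central meridian λ₀ = 6×10 − 183 = -123°.

Zone 10N, central meridian -123°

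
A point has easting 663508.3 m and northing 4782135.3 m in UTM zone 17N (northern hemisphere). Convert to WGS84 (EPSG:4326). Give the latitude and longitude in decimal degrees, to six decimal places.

lat 43.174300°, lon -78.988300°

Zone 17N: λ₀ = -81°, k₀ = 0.9996, false easting 500000 m.
Meridian distance M = (N − FN)/k₀ = 4784048.9 m.
Inverse transverse Mercator on WGS84 gives φ = 43.17430044°, λ = -78.98830003°.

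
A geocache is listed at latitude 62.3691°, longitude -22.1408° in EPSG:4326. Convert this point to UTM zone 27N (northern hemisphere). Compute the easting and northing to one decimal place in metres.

E 440974.3 m, N 6915820.0 m

Zone 27 central meridian λ₀ = 6×27 − 183 = -21°; Δλ = -1.1408°.
Transverse Mercator on WGS84 with k₀ = 0.9996 gives E = 440974.327 m, N = 6915819.991 m.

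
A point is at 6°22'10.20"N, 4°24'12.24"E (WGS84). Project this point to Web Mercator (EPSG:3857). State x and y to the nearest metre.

Web Mercator is spherical with R = a = 6378137 m.
x = R·λ = 6378137 × 0.076853828 = 490184.246 m.
y = R·ln tan(π/4 + φ/2) = 6378137 × 0.111398436 = 710514.489 m.

x 490184 m, y 710514 m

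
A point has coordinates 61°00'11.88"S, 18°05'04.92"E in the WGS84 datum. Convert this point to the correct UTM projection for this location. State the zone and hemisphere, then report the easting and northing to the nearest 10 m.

Longitude 18.0847° lies in the 6° band [18°, 24°), giving zone 34; latitude is south of the equator, so 34S.
Zone 34 central meridian λ₀ = 6×34 − 183 = 21°; Δλ = -2.9153°.
Transverse Mercator on WGS84 with k₀ = 0.9996 gives E = 342375.975 m, N = 3233336.559 m.

Zone 34S: E 342380 m, N 3233340 m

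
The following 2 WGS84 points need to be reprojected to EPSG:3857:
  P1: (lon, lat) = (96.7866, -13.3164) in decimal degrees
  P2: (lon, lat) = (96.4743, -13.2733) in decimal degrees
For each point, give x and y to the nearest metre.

P1: x 10774235 m, y -1495903 m; P2: x 10739470 m, y -1490973 m

Web Mercator: x = R·λ, y = R·ln tan(π/4+φ/2), R = 6378137 m.
P1 (-13.3164°, 96.7866°) → (10774235.028, -1495903.475) m.
P2 (-13.2733°, 96.4743°) → (10739469.951, -1490973.478) m.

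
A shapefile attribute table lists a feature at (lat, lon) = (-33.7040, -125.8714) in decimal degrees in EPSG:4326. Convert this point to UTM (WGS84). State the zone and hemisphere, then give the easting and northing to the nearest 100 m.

Zone 10S: E 233900 m, N 6267000 m

Longitude -125.8714° lies in the 6° band [-126°, -120°), giving zone 10; latitude is south of the equator, so 10S.
Zone 10 central meridian λ₀ = 6×10 − 183 = -123°; Δλ = -2.8714°.
Transverse Mercator on WGS84 with k₀ = 0.9996 gives E = 233873.104 m, N = 6266960.879 m.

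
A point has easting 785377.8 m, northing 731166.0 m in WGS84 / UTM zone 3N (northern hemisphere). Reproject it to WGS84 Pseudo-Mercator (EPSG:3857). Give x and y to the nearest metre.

x -18080423 m, y 737247 m

Unproject from UTM 3N (λ₀ = -165°) → φ = 6.60809966°, λ = -162.41919996°.
Web Mercator (R = 6378137 m): x = -18080422.635 m, y = 737246.547 m.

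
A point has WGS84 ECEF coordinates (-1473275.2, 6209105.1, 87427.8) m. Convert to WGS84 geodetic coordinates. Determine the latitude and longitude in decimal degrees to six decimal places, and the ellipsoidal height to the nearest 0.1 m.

λ = atan2(Y, X) = 103.34810012°; p = √(X²+Y²) = 6381498.7 m.
Bowring's method on WGS84 (a = 6378137 m, b = 6356752.314 m) gives φ = 0.79020041°, h = 3964.618 m.

lat 0.790200°, lon 103.348100°, h 3964.6 m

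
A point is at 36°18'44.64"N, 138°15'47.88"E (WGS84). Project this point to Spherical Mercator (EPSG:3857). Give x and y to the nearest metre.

x 15391400 m, y 4343693 m

Web Mercator is spherical with R = a = 6378137 m.
x = R·λ = 6378137 × 2.413149820 = 15391400.151 m.
y = R·ln tan(π/4 + φ/2) = 6378137 × 0.681028443 = 4343692.712 m.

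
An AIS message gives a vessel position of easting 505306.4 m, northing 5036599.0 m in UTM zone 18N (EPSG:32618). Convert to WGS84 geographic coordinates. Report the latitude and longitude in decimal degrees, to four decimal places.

lat 45.4829°, lon -74.9321°

Zone 18N: λ₀ = -75°, k₀ = 0.9996, false easting 500000 m.
Meridian distance M = (N − FN)/k₀ = 5038614.4 m.
Inverse transverse Mercator on WGS84 gives φ = 45.48290010°, λ = -74.93210020°.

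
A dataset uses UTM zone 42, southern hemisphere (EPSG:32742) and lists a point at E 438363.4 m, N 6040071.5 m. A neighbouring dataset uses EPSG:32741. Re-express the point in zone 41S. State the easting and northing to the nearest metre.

E 980837 m, N 6027217 m

UTM 42S → geographic: φ = -35.78149960°, λ = 68.31800015°.
UTM 41S (λ₀ = 63°) forward: E = 980837.100 m, N = 6027216.674 m.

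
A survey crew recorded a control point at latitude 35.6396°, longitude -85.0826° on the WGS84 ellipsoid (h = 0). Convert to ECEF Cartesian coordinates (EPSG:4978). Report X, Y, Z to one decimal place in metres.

X 444832.9 m, Y -5170300.9 m, Z 3695766.7 m

WGS84: a = 6378137 m, e² = 0.006694380; N(φ) = a/√(1−e²sin²φ) = 6385397.770 m.
X = (N+h)·cosφ·cosλ = 444832.883 m; Y = (N+h)·cosφ·sinλ = -5170300.904 m; Z = (N(1−e²)+h)·sinφ = 3695766.654 m.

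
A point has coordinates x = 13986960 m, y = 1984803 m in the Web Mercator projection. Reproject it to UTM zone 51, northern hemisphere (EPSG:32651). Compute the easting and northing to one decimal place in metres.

E 781004.6 m, N 1942225.6 m

Web Mercator inverse (R = 6378137 m) → φ = 17.54879755°, λ = 125.64699946°.
UTM 51N forward: E = 781004.646 m, N = 1942225.570 m.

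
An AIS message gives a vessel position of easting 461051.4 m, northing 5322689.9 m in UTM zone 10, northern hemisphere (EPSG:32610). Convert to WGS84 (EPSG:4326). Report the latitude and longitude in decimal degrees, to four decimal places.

Zone 10N: λ₀ = -123°, k₀ = 0.9996, false easting 500000 m.
Meridian distance M = (N − FN)/k₀ = 5324819.8 m.
Inverse transverse Mercator on WGS84 gives φ = 48.05629989°, λ = -123.52270039°.

lat 48.0563°, lon -123.5227°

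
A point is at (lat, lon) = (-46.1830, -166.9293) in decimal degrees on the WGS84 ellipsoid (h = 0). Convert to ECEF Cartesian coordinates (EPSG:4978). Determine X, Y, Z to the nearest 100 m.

WGS84: a = 6378137 m, e² = 0.006694380; N(φ) = a/√(1−e²sin²φ) = 6389281.227 m.
X = (N+h)·cosφ·cosλ = -4309056.009 m; Y = (N+h)·cosφ·sinλ = -1000426.120 m; Z = (N(1−e²)+h)·sinφ = -4579354.208 m.

X -4309100 m, Y -1000400 m, Z -4579400 m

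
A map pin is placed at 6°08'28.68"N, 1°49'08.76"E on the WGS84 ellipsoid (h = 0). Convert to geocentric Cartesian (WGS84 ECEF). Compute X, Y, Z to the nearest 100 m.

WGS84: a = 6378137 m, e² = 0.006694380; N(φ) = a/√(1−e²sin²φ) = 6378381.349 m.
X = (N+h)·cosφ·cosλ = 6338580.342 m; Y = (N+h)·cosφ·sinλ = 201313.037 m; Z = (N(1−e²)+h)·sinφ = 677796.228 m.

X 6338600 m, Y 201300 m, Z 677800 m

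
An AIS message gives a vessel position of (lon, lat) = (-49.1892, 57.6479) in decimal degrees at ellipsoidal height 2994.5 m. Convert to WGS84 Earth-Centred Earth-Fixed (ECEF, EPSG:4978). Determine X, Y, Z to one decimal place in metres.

X 2237054.3 m, Y -2590664.9 m, Z 5367384.6 m

WGS84: a = 6378137 m, e² = 0.006694380; N(φ) = a/√(1−e²sin²φ) = 6393427.315 m.
X = (N+h)·cosφ·cosλ = 2237054.290 m; Y = (N+h)·cosφ·sinλ = -2590664.929 m; Z = (N(1−e²)+h)·sinφ = 5367384.581 m.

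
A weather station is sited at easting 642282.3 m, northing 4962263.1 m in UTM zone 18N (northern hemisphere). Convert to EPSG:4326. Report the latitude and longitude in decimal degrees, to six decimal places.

Zone 18N: λ₀ = -75°, k₀ = 0.9996, false easting 500000 m.
Meridian distance M = (N − FN)/k₀ = 4964248.8 m.
Inverse transverse Mercator on WGS84 gives φ = 44.79959999°, λ = -73.20100006°.

lat 44.799600°, lon -73.201000°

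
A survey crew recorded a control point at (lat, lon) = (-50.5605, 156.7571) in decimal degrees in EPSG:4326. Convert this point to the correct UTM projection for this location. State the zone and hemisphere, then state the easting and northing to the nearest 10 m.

Zone 57S: E 341140 m, N 4396650 m

Longitude 156.7571° lies in the 6° band [156°, 162°), giving zone 57; latitude is south of the equator, so 57S.
Zone 57 central meridian λ₀ = 6×57 − 183 = 159°; Δλ = -2.2429°.
Transverse Mercator on WGS84 with k₀ = 0.9996 gives E = 341142.233 m, N = 4396645.448 m.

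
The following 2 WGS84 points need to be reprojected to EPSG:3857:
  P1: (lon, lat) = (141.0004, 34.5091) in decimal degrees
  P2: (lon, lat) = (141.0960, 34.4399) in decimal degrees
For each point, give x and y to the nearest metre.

Web Mercator: x = R·λ, y = R·ln tan(π/4+φ/2), R = 6378137 m.
P1 (34.5091°, 141.0004°) → (15696092.730, 4097368.297) m.
P2 (34.4399°, 141.0960°) → (15706734.873, 4088023.909) m.

P1: x 15696093 m, y 4097368 m; P2: x 15706735 m, y 4088024 m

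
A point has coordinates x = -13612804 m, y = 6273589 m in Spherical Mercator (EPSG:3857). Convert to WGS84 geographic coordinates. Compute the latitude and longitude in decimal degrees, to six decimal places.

lat 48.992501°, lon -122.285899°

R = 6378137 m. λ = x/R = -122.28589893°.
φ = 2·arctan(exp(y/R)) − 90° = 2·arctan(2.67409) − 90° = 48.99250061°.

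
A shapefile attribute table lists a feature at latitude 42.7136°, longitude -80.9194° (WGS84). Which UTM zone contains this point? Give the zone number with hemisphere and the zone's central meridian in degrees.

UTM zone = ⌊(λ + 180)/6⌋ + 1; -80.9194° ∈ [-84°, -78°) → zone 17.
Hemisphere: N (φ ≥ 0).
Central meridian λ₀ = 6×17 − 183 = -81°.

Zone 17N, central meridian -81°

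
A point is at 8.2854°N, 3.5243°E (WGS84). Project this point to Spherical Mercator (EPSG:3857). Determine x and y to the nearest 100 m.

x 392300 m, y 925600 m

Web Mercator is spherical with R = a = 6378137 m.
x = R·λ = 6378137 × 0.061510639 = 392323.281 m.
y = R·ln tan(π/4 + φ/2) = 6378137 × 0.145114150 = 925557.929 m.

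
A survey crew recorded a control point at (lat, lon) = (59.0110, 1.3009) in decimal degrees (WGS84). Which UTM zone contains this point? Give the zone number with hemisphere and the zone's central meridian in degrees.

Zone 31N, central meridian 3°

UTM zone = ⌊(λ + 180)/6⌋ + 1; 1.3009° ∈ [0°, 6°) → zone 31.
Hemisphere: N (φ ≥ 0).
Central meridian λ₀ = 6×31 − 183 = 3°.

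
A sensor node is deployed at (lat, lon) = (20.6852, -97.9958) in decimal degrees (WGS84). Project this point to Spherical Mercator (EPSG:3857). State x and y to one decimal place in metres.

x -10908842.6 m, y 2354381.4 m

Web Mercator is spherical with R = a = 6378137 m.
x = R·λ = 6378137 × -1.710349363 = -10908842.556 m.
y = R·ln tan(π/4 + φ/2) = 6378137 × 0.369133086 = 2354381.391 m.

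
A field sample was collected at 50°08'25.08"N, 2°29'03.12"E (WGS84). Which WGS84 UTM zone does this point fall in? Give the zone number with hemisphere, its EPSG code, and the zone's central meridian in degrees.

Zone 31N (EPSG:32631), central meridian 3°

UTM zone = ⌊(λ + 180)/6⌋ + 1; 2.4842° ∈ [0°, 6°) → zone 31.
Hemisphere: N (φ ≥ 0).
Central meridian λ₀ = 6×31 − 183 = 3°.
EPSG code: 32631.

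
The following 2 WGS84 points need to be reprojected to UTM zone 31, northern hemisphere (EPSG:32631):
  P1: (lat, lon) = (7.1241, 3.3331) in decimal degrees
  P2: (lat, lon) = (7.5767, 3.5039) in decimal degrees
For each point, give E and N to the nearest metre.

UTM zone 31N: λ₀ = 3°, k₀ = 0.9996.
P1 (7.1241°, 3.3331°) → (536781.634, 787480.987) m.
P2 (7.5767°, 3.5039°) → (555585.839, 837534.081) m.

P1: E 536782 m, N 787481 m; P2: E 555586 m, N 837534 m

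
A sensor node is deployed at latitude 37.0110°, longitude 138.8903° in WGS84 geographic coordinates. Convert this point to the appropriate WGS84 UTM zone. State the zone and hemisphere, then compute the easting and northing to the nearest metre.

Zone 54N: E 312302 m, N 4098173 m

Longitude 138.8903° lies in the 6° band [138°, 144°), giving zone 54; latitude is north of the equator, so 54N.
Zone 54 central meridian λ₀ = 6×54 − 183 = 141°; Δλ = -2.1097°.
Transverse Mercator on WGS84 with k₀ = 0.9996 gives E = 312302.451 m, N = 4098173.354 m.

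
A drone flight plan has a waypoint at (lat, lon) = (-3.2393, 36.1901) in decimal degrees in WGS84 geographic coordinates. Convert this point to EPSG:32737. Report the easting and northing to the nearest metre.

Zone 37 central meridian λ₀ = 6×37 − 183 = 39°; Δλ = -2.8099°.
Transverse Mercator on WGS84 with k₀ = 0.9996 gives E = 187699.468 m, N = 9641523.208 m.

E 187699 m, N 9641523 m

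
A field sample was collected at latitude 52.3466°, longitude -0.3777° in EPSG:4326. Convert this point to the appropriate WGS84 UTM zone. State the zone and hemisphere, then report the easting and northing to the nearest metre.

Zone 30N: E 678613 m, N 5802826 m

Longitude -0.3777° lies in the 6° band [-6°, 0°), giving zone 30; latitude is north of the equator, so 30N.
Zone 30 central meridian λ₀ = 6×30 − 183 = -3°; Δλ = +2.6223°.
Transverse Mercator on WGS84 with k₀ = 0.9996 gives E = 678612.907 m, N = 5802826.226 m.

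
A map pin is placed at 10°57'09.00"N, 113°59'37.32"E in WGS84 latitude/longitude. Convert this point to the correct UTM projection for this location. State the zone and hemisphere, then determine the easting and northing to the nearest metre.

Longitude 113.9937° lies in the 6° band [108°, 114°), giving zone 49; latitude is north of the equator, so 49N.
Zone 49 central meridian λ₀ = 6×49 − 183 = 111°; Δλ = +2.9937°.
Transverse Mercator on WGS84 with k₀ = 0.9996 gives E = 827234.643 m, N = 1212352.710 m.

Zone 49N: E 827235 m, N 1212353 m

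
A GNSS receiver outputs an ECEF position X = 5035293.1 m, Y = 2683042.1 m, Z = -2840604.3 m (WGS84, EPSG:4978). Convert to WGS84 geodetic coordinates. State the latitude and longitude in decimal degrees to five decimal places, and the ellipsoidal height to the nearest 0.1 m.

λ = atan2(Y, X) = 28.05079979°; p = √(X²+Y²) = 5705514.1 m.
Bowring's method on WGS84 (a = 6378137 m, b = 6356752.314 m) gives φ = -26.62119957°, h = -338.914 m.

lat -26.62120°, lon 28.05080°, h -338.9 m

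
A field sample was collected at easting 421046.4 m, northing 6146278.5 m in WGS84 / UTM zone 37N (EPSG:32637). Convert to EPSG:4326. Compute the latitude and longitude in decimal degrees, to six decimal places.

Zone 37N: λ₀ = 39°, k₀ = 0.9996, false easting 500000 m.
Meridian distance M = (N − FN)/k₀ = 6148738.0 m.
Inverse transverse Mercator on WGS84 gives φ = 55.45629961°, λ = 37.75149981°.

lat 55.456300°, lon 37.751500°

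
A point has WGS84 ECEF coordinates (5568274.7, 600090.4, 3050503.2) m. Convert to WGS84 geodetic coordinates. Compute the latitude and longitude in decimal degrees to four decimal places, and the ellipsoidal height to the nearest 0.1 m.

λ = atan2(Y, X) = 6.15099995°; p = √(X²+Y²) = 5600517.1 m.
Bowring's method on WGS84 (a = 6378137 m, b = 6356752.314 m) gives φ = 28.73820013°, h = 4185.059 m.

lat 28.7382°, lon 6.1510°, h 4185.1 m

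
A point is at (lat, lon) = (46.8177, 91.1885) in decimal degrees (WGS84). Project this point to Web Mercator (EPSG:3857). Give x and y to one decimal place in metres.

x 10151057.4 m, y 5912368.7 m

Web Mercator is spherical with R = a = 6378137 m.
x = R·λ = 6378137 × 1.591539565 = 10151057.386 m.
y = R·ln tan(π/4 + φ/2) = 6378137 × 0.926974236 = 5912368.671 m.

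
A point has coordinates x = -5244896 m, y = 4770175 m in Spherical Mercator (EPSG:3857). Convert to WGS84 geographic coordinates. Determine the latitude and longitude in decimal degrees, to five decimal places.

lat 39.33780°, lon -47.11570°

R = 6378137 m. λ = x/R = -47.11570240°.
φ = 2·arctan(exp(y/R)) − 90° = 2·arctan(2.11255) − 90° = 39.33780222°.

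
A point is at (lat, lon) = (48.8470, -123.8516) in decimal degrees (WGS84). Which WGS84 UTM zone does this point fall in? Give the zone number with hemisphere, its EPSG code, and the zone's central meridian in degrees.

Zone 10N (EPSG:32610), central meridian -123°

UTM zone = ⌊(λ + 180)/6⌋ + 1; -123.8516° ∈ [-126°, -120°) → zone 10.
Hemisphere: N (φ ≥ 0).
Central meridian λ₀ = 6×10 − 183 = -123°.
EPSG code: 32610.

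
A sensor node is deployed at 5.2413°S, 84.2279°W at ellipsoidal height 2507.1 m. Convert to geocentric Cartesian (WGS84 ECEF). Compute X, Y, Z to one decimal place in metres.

X 639047.8 m, Y -6321926.1 m, Z -578990.2 m

WGS84: a = 6378137 m, e² = 0.006694380; N(φ) = a/√(1−e²sin²φ) = 6378315.161 m.
X = (N+h)·cosφ·cosλ = 639047.780 m; Y = (N+h)·cosφ·sinλ = -6321926.056 m; Z = (N(1−e²)+h)·sinφ = -578990.177 m.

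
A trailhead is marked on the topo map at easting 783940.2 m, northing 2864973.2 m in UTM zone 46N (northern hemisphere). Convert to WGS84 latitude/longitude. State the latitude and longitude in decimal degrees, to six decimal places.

Zone 46N: λ₀ = 93°, k₀ = 0.9996, false easting 500000 m.
Meridian distance M = (N − FN)/k₀ = 2866119.6 m.
Inverse transverse Mercator on WGS84 gives φ = 25.87560014°, λ = 95.83349982°.

lat 25.875600°, lon 95.833500°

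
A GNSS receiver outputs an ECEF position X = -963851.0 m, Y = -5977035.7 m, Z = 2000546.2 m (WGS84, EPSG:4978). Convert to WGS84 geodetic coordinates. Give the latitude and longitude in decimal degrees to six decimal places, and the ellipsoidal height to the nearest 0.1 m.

lat 18.400400°, lon -99.160600°, h 195.2 m

λ = atan2(Y, X) = -99.16059976°; p = √(X²+Y²) = 6054251.8 m.
Bowring's method on WGS84 (a = 6378137 m, b = 6356752.314 m) gives φ = 18.40040006°, h = 195.187 m.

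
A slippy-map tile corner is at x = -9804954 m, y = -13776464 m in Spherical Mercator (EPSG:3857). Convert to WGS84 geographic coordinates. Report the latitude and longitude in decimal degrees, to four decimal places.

lat -76.8422°, lon -88.0794°

R = 6378137 m. λ = x/R = -88.07940038°.
φ = 2·arctan(exp(y/R)) − 90° = 2·arctan(0.11533) − 90° = -76.84220089°.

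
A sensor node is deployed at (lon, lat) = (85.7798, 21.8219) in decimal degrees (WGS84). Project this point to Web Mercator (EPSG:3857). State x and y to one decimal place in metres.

Web Mercator is spherical with R = a = 6378137 m.
x = R·λ = 6378137 × 1.497139942 = 9548963.656 m.
y = R·ln tan(π/4 + φ/2) = 6378137 × 0.390420523 = 2490155.585 m.

x 9548963.7 m, y 2490155.6 m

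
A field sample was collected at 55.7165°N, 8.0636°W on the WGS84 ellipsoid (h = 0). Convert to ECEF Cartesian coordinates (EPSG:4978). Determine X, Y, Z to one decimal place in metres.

X 3565364.1 m, Y -505115.7 m, Z 5246726.8 m

WGS84: a = 6378137 m, e² = 0.006694380; N(φ) = a/√(1−e²sin²φ) = 6392762.139 m.
X = (N+h)·cosφ·cosλ = 3565364.147 m; Y = (N+h)·cosφ·sinλ = -505115.714 m; Z = (N(1−e²)+h)·sinφ = 5246726.825 m.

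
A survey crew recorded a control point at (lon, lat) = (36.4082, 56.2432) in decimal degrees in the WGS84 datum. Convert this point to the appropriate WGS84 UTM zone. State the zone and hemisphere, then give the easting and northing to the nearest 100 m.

Longitude 36.4082° lies in the 6° band [36°, 42°), giving zone 37; latitude is north of the equator, so 37N.
Zone 37 central meridian λ₀ = 6×37 − 183 = 39°; Δλ = -2.5918°.
Transverse Mercator on WGS84 with k₀ = 0.9996 gives E = 339392.584 m, N = 6236168.596 m.

Zone 37N: E 339400 m, N 6236200 m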